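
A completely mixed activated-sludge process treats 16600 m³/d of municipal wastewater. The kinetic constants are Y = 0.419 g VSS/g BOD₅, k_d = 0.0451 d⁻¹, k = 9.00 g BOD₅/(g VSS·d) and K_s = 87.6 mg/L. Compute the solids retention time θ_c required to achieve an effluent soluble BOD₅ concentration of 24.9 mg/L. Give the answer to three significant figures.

Specific growth rate at S = 24.9 mg/L: μ = YkS/(K_s+S) = 0.419·9.00·24.9/(87.6+24.9) = 0.8346 d⁻¹.
1/θ_c = 0.8346 − 0.0451 = 0.7895 d⁻¹, so θ_c = 1.267 d.

θ_c ≈ 1.27 d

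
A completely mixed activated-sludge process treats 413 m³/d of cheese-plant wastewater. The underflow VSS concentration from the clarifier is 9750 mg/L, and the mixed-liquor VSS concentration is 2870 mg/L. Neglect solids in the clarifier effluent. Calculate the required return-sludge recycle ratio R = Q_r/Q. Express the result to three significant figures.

Solids balance on the clarifier gives (1+R)X = R·X_r, so R = X/(X_r − X) = 2870 / (9750 − 2870) = 0.4172.

R ≈ 0.417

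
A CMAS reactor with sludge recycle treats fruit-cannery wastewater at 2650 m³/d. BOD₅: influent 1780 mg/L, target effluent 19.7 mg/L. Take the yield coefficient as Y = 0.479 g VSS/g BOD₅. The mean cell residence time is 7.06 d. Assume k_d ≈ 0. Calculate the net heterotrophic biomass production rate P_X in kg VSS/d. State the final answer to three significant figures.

Since k_d ≈ 0, Y_obs = Y = 0.479 g VSS/g BOD₅.
ΔS = 1780 − 19.7 = 1760 mg/L, so the substrate removal rate is 2650 × 1760/1000 = 4665 kg BOD₅/d.
P_X = Y_obs · Q(S₀ − S) = 0.4790 × 4665 = 2234 kg VSS/d.

P_X ≈ 2230 kg VSS/d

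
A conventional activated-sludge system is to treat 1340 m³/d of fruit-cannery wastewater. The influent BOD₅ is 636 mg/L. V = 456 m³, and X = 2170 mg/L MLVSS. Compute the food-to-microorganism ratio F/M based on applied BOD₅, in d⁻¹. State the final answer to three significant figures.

F/M = Q·S₀ / (V·X) = 1340 × 636 / (456.0 × 2170) = 0.8613 g BOD₅·(g VSS·d)⁻¹.

F/M ≈ 0.861 d⁻¹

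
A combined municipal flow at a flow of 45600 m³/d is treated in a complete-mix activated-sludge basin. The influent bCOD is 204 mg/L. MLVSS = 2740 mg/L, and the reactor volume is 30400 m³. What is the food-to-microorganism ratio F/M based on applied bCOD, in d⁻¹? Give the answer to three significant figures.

F/M = Q·S₀ / (V·X) = 45600 × 204 / (30400 × 2740) = 0.1117 g bCOD·(g VSS·d)⁻¹.

F/M ≈ 0.112 d⁻¹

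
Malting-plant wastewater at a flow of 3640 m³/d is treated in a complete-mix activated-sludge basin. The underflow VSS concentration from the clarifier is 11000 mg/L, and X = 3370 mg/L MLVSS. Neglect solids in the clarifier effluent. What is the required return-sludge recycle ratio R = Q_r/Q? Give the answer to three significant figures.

Mass balance around the secondary clarifier (neglecting effluent solids): R = X / (X_r − X) = 3370 / (11000 − 3370) = 0.4417.

R ≈ 0.442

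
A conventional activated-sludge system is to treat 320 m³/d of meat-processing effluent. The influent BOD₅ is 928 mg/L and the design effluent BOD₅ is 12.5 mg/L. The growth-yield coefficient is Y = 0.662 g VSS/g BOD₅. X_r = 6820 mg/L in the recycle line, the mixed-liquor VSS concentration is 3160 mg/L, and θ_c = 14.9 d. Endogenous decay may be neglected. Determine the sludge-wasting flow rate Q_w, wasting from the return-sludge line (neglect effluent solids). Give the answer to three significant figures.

V·X = Y·Q·ΔS·θ_c gives V = 0.662 × 320 × (928 − 12.5) × 14.9 / 3160 = 914.5 m³.
θ_c = V·X/(Q_w·X_r) when wasting from the recycle, so Q_w = V·X/(θ_c·X_r) = 914.5 × 3160 / (14.9 × 6820) = 28.44 m³/d.

Q_w ≈ 28.4 m³/d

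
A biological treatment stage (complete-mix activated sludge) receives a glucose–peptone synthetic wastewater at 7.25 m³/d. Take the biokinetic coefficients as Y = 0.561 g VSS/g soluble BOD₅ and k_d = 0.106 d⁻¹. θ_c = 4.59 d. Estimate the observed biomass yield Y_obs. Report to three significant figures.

Y_obs ≈ 0.377 g VSS/g soluble BOD₅

Y_obs = Y / (1 + k_d θ_c) = 0.561 / (1 + 0.106 × 4.59) = 0.561 / 1.487 = 0.3774.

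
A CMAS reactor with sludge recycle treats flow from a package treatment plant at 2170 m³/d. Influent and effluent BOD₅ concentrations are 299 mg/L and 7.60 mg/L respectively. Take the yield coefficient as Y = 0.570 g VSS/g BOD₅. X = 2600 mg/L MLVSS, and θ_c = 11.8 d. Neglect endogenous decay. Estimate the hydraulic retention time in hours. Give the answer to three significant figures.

τ ≈ 18.1 h

V·X = Y·Q·ΔS·θ_c gives V = 0.570 × 2170 × (299 − 7.60) × 11.8 / 2600 = 1636 m³.
Hydraulic retention time τ = V/Q = 1636 / 2170 = 0.7538 d = 18.09 h.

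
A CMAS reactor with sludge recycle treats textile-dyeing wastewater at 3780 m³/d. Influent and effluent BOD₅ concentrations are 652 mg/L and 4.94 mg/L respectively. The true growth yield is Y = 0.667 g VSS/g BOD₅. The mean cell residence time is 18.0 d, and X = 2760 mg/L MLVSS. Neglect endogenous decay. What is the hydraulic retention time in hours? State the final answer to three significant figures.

V·X = Y·Q·ΔS·θ_c gives V = 0.667 × 3780 × (652 − 4.94) × 18.0 / 2760 = 10640 m³.
HRT = V/Q = 10640 m³ / 3780 m³·d⁻¹ = 2.815 d × 24 = 67.55 h.

τ ≈ 67.6 h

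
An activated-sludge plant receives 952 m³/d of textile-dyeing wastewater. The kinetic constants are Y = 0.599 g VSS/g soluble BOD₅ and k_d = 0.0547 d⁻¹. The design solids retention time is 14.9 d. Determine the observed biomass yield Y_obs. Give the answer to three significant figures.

Y_obs ≈ 0.330 g VSS/g soluble BOD₅

Correct the yield for decay: Y_obs = Y/(1 + k_d θ_c) = 0.599 / (1 + 0.0547 × 14.9) = 0.599 / 1.815 = 0.3300.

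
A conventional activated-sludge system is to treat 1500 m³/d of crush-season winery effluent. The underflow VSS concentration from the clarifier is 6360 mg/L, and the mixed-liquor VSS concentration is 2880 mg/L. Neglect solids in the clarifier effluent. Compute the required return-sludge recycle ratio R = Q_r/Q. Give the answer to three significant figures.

Mass balance around the secondary clarifier (neglecting effluent solids): R = X / (X_r − X) = 2880 / (6360 − 2880) = 0.8276.

R ≈ 0.828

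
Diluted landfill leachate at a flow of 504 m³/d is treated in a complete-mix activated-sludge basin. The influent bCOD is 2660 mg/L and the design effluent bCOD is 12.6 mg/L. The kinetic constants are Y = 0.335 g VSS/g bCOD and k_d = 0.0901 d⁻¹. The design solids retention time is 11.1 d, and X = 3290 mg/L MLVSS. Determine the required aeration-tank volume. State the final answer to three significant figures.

V ≈ 754 m³

Steady-state biomass mass balance: V·X·(1 + k_d·θ_c) = Y·Q·(S₀ − S)·θ_c, so V = 0.335 × 504 × (2660 − 12.6) × 11.1 / [3290 × (1 + 0.0901 × 11.1)] = 4.96×10^6 / 6580 = 754.0 m³.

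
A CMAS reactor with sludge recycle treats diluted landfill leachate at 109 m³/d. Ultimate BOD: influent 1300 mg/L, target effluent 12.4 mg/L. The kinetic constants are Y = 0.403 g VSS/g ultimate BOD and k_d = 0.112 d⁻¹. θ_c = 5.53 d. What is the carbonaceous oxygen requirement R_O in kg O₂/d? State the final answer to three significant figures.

R_O ≈ 90.8 kg O₂/d

Y_obs = Y / (1 + k_d θ_c) = 0.403 / (1 + 0.112 × 5.53) = 0.403 / 1.619 = 0.2489.
ΔS = 1300 − 12.4 = 1288 mg/L, so the substrate removal rate is 109 × 1288/1000 = 140.3 kg ultimate BOD/d.
Net sludge production P_X = 0.2489 × 140.3 = 34.93 kg VSS/d.
R_O = Q·(S₀ − S) − 1.42·P_X = 140.3 − 1.42 × 34.93 = 90.75 kg O₂/d.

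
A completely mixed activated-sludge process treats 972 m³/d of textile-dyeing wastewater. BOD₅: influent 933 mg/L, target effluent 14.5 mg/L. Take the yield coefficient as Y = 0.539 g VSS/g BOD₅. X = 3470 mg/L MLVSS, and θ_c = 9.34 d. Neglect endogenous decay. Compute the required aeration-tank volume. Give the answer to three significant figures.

With k_d = 0 the design equation reduces to V = Y Q (S₀−S) θ_c / X = 0.539 × 972 × (933 − 14.5) × 9.34 / 3470 = 1295 m³.

V ≈ 1300 m³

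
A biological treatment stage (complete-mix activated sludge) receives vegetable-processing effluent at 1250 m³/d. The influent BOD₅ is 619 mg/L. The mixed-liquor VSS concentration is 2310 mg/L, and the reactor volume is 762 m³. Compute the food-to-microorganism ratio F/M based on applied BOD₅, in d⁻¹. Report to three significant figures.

F/M ≈ 0.440 d⁻¹

F/M = applied load / biomass = Q·S₀/(V·X) = 1250 × 619 / (762.0 × 2310) = 0.4396 d⁻¹.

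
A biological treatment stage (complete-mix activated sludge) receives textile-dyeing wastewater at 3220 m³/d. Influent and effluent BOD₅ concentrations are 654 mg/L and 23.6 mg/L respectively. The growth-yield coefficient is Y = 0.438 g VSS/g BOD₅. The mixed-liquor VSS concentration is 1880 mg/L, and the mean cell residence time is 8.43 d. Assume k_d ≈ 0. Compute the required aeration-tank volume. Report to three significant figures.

V·X = Y·Q·ΔS·θ_c gives V = 0.438 × 3220 × (654 − 23.6) × 8.43 / 1880 = 3987 m³.

V ≈ 3990 m³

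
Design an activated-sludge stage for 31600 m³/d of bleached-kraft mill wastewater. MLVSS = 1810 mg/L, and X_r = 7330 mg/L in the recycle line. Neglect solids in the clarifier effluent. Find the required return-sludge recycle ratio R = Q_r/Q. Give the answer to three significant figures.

R ≈ 0.328

R = Q_r/Q = X/(X_r − X) = 1810 / (7330 − 1810) = 0.3279.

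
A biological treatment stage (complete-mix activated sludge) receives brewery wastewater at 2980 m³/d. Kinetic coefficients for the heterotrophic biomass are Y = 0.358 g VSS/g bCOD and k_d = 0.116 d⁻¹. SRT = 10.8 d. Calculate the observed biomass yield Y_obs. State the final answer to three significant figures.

Y_obs ≈ 0.159 g VSS/g bCOD

Observed yield with endogenous decay: Y_obs = Y / (1 + k_d·θ_c) = 0.358 / (1 + 0.116 × 10.8) = 0.358 / 2.253 = 0.1589 g VSS/g bCOD.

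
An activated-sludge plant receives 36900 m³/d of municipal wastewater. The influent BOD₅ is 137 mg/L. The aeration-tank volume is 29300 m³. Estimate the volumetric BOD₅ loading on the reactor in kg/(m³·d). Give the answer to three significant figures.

L_v ≈ 0.173 kg BOD₅/(m³·d)

L_v = Q S₀ / V = 36900 × 137 × 10⁻³ / 29300 = 0.1725 kg/(m³·d).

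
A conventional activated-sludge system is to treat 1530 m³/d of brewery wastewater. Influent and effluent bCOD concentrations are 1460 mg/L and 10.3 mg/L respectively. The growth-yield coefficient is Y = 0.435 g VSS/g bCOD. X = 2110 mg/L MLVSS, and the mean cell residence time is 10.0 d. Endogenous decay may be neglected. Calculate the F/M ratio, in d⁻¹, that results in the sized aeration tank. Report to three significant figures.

F/M ≈ 0.232 d⁻¹

V·X = Y·Q·ΔS·θ_c gives V = 0.435 × 1530 × (1460 − 10.3) × 10.0 / 2110 = 4573 m³.
F/M = applied load / biomass = Q·S₀/(V·X) = 1530 × 1460 / (4573 × 2110) = 0.2315 d⁻¹.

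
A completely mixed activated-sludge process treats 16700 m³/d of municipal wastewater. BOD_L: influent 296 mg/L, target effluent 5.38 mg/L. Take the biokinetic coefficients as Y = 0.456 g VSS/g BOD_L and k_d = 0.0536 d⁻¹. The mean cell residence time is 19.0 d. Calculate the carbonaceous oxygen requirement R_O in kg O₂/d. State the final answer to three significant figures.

The observed yield is Y_obs = Y/(1 + k_d·θ_c) = 0.456 / (1 + 0.0536 × 19.0) = 0.456 / 2.018 = 0.2259 g VSS per g BOD_L removed.
ΔS = 296 − 5.38 = 290.6 mg/L, so the substrate removal rate is 16700 × 290.6/1000 = 4853 kg BOD_L/d.
Net sludge production P_X = 0.2259 × 4853 = 1096 kg VSS/d.
Carbonaceous O₂ demand = substrate oxidised − cell-mass equivalent = 4853 − 1.42 × 1096 = 3296 kg O₂/d.

R_O ≈ 3300 kg O₂/d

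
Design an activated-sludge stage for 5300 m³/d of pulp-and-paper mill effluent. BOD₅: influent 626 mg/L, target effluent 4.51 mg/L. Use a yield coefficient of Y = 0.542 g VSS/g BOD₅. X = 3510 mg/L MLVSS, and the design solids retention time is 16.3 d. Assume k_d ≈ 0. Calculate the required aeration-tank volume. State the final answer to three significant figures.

With k_d = 0 the design equation reduces to V = Y Q (S₀−S) θ_c / X = 0.542 × 5300 × (626 − 4.51) × 16.3 / 3510 = 8291 m³.

V ≈ 8290 m³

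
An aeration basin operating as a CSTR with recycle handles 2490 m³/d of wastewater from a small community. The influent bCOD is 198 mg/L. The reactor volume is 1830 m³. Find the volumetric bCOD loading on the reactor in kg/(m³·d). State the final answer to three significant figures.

Applied bCOD load per unit volume = Q·S₀/V = (2490 × 198/1000)/1830 = 0.2694 kg bCOD·m⁻³·d⁻¹.

L_v ≈ 0.269 kg bCOD/(m³·d)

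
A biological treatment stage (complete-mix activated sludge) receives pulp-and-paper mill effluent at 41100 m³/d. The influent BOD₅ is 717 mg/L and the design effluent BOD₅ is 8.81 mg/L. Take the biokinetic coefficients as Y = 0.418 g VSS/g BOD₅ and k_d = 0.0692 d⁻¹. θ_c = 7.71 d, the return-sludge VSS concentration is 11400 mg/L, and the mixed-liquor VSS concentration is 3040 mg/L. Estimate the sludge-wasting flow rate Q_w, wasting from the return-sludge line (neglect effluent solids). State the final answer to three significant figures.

Rearranging the biomass balance for a CMAS with decay, V = Y·Q·ΔS·θ_c / [X·(1+k_d θ_c)] = 0.418 × 41100 × (717 − 8.81) × 7.71 / [3040 × (1 + 0.0692 × 7.71)] = 9.38×10^7 / 4662 = 20121 m³.
Wasting from the return line (neglecting effluent solids): Q_w = V·X / (θ_c·X_r) = 20121 × 3040 / (7.71 × 11400) = 695.9 m³/d.

Q_w ≈ 696 m³/d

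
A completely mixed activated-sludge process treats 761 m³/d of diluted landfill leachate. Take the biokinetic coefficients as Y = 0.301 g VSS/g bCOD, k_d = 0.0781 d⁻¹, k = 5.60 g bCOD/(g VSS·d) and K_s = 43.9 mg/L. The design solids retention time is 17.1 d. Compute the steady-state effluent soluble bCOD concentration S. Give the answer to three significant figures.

S ≈ 3.87 mg/L

Effluent substrate depends only on kinetics and SRT: S = K_s(1 + k_d θ_c) / [θ_c(Yk − k_d) − 1] = 43.9 × (1 + 0.0781 × 17.1) / [17.1 × (0.301 × 5.60 − 0.0781) − 1] = 102.5 / 26.49 = 3.871 mg/L.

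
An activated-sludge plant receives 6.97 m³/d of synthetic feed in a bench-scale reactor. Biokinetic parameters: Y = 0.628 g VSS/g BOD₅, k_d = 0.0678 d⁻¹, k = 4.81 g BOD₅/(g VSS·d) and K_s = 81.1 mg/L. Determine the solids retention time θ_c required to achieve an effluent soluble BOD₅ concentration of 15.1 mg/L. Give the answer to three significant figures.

θ_c ≈ 2.46 d

From 1/θ_c = Y·k·S/(K_s + S) − k_d: Y·k·S/(K_s+S) = 0.628 × 4.81 × 15.1 / (81.1 + 15.1) = 0.4741 d⁻¹.
1/θ_c = 0.4741 − 0.0678 = 0.4063 d⁻¹, so θ_c = 2.461 d.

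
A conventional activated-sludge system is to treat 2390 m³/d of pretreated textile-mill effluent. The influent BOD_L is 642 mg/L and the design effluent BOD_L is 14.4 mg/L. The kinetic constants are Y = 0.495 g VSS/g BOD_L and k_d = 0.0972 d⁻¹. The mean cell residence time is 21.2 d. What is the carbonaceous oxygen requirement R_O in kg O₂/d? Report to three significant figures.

R_O ≈ 1160 kg O₂/d

Y_obs = Y / (1 + k_d θ_c) = 0.495 / (1 + 0.0972 × 21.2) = 0.495 / 3.061 = 0.1617.
Mass of BOD_L removed per day: Q(S₀ − S) = 2390 × 627.6 g/m³ = 1500 kg/d.
Net sludge production P_X = 0.1617 × 1500 = 242.6 kg VSS/d.
R_O = Q·(S₀ − S) − 1.42·P_X = 1500 − 1.42 × 242.6 = 1155 kg O₂/d.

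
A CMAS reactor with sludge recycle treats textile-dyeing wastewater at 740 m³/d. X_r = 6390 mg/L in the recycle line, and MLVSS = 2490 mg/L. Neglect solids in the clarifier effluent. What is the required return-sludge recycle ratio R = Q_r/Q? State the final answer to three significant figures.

R ≈ 0.638

Mass balance around the secondary clarifier (neglecting effluent solids): R = X / (X_r − X) = 2490 / (6390 − 2490) = 0.6385.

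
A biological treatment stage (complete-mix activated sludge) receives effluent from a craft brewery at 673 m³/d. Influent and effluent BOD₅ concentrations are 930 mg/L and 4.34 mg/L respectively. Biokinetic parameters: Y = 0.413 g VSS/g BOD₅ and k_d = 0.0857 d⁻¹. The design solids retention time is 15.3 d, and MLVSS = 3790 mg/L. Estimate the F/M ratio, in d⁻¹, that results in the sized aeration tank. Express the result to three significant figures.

Steady-state biomass mass balance: V·X·(1 + k_d·θ_c) = Y·Q·(S₀ − S)·θ_c, so V = 0.413 × 673 × (930 − 4.34) × 15.3 / [3790 × (1 + 0.0857 × 15.3)] = 3.94×10^6 / 8759 = 449.4 m³.
Food-to-microorganism ratio F/M = Q S₀ / (V X) = 673 × 930 / (449.4 × 3790) = 0.3675 d⁻¹.

F/M ≈ 0.367 d⁻¹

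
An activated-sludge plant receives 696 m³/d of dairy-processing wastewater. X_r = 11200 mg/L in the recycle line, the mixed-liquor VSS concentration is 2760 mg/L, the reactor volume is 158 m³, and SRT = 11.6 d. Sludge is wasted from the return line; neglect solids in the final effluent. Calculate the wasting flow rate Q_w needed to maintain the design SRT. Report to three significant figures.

Q_w ≈ 3.36 m³/d

Wasting from the return line (neglecting effluent solids): Q_w = V·X / (θ_c·X_r) = 158.0 × 2760 / (11.6 × 11200) = 3.357 m³/d.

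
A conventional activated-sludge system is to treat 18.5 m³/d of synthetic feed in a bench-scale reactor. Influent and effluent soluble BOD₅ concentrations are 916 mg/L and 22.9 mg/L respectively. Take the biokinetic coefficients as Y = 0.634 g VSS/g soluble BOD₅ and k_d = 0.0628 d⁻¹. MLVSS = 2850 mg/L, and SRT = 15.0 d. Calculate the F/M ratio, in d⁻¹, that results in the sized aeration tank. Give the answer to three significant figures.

Rearranging the biomass balance for a CMAS with decay, V = Y·Q·ΔS·θ_c / [X·(1+k_d θ_c)] = 0.634 × 18.5 × (916 − 22.9) × 15.0 / [2850 × (1 + 0.0628 × 15.0)] = 1.57×10^5 / 5535 = 28.39 m³.
F/M = applied load / biomass = Q·S₀/(V·X) = 18.5 × 916 / (28.39 × 2850) = 0.2094 d⁻¹.

F/M ≈ 0.209 d⁻¹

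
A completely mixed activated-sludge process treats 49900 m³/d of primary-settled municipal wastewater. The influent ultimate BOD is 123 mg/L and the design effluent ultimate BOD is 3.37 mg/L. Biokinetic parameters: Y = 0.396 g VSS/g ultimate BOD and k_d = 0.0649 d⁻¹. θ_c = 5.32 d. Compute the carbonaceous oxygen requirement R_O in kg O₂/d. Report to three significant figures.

R_O ≈ 3470 kg O₂/d

The observed yield is Y_obs = Y/(1 + k_d·θ_c) = 0.396 / (1 + 0.0649 × 5.32) = 0.396 / 1.345 = 0.2944 g VSS per g ultimate BOD removed.
ΔS = 123 − 3.37 = 119.6 mg/L, so the substrate removal rate is 49900 × 119.6/1000 = 5970 kg ultimate BOD/d.
P_X = Y_obs·Q·(S₀ − S) = 0.2944 × 5970 = 1757 kg VSS/d.
Carbonaceous O₂ demand = substrate oxidised − cell-mass equivalent = 5970 − 1.42 × 1757 = 3474 kg O₂/d.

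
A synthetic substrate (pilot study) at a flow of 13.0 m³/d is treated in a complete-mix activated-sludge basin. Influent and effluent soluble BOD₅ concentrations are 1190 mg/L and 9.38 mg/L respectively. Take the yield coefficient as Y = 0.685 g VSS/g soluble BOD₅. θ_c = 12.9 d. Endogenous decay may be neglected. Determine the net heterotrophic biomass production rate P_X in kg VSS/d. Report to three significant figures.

P_X ≈ 10.5 kg VSS/d

With endogenous decay neglected, the observed yield equals the true yield: Y_obs = Y = 0.685 g VSS/g soluble BOD₅.
Mass of soluble BOD₅ removed per day: Q(S₀ − S) = 13.0 × 1181 g/m³ = 15.35 kg/d.
Biomass produced: P_X = Y_obs·Q·ΔS = 0.6850 × 15.35 ≈ 10.51 kg VSS/d.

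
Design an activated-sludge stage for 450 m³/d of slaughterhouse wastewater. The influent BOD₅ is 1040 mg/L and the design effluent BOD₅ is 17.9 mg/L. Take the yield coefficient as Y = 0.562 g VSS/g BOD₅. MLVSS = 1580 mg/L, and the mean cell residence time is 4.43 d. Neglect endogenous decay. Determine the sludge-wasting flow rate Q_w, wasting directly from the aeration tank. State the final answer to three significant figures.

Q_w ≈ 164 m³/d

V·X = Y·Q·ΔS·θ_c gives V = 0.562 × 450 × (1040 − 17.9) × 4.43 / 1580 = 724.8 m³.
Wasting from the aeration tank: Q_w = V / θ_c = 724.8 / 4.43 = 163.6 m³/d.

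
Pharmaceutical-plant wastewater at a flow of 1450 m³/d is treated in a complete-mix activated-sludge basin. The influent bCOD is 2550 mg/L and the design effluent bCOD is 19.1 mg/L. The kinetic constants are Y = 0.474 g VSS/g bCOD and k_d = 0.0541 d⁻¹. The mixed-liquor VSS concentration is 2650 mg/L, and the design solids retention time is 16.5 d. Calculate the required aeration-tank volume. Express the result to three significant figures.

From the SRT design equation V = Y Q (S₀−S) θ_c / [X (1 + k_d θ_c)] = 0.474 × 1450 × (2550 − 19.1) × 16.5 / [2650 × (1 + 0.0541 × 16.5)] = 2.87×10^7 / 5016 = 5723 m³.

V ≈ 5720 m³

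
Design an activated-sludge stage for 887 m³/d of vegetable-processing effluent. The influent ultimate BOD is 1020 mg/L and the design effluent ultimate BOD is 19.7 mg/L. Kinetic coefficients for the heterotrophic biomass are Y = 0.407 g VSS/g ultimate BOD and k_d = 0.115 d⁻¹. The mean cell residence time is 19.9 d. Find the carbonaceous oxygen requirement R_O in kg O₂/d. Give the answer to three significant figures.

R_O ≈ 731 kg O₂/d

The observed yield is Y_obs = Y/(1 + k_d·θ_c) = 0.407 / (1 + 0.115 × 19.9) = 0.407 / 3.288 = 0.1238 g VSS per g ultimate BOD removed.
ΔS = 1020 − 19.7 = 1000 mg/L, so the substrate removal rate is 887 × 1000/1000 = 887.3 kg ultimate BOD/d.
Biomass synthesised: P_X = Y_obs × 887.3 = 109.8 kg VSS/d.
R_O = Q·(S₀ − S) − 1.42·P_X = 887.3 − 1.42 × 109.8 = 731.3 kg O₂/d.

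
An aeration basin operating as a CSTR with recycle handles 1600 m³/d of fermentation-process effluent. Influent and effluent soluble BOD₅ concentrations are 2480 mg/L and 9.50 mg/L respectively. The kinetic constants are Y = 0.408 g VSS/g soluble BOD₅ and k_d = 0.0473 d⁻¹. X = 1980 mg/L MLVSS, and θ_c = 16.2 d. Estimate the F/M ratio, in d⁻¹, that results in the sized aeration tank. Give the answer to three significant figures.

Rearranging the biomass balance for a CMAS with decay, V = Y·Q·ΔS·θ_c / [X·(1+k_d θ_c)] = 0.408 × 1600 × (2480 − 9.50) × 16.2 / [1980 × (1 + 0.0473 × 16.2)] = 2.61×10^7 / 3497 = 7471 m³.
F/M = Q·S₀ / (V·X) = 1600 × 2480 / (7471 × 1980) = 0.2683 g soluble BOD₅·(g VSS·d)⁻¹.

F/M ≈ 0.268 d⁻¹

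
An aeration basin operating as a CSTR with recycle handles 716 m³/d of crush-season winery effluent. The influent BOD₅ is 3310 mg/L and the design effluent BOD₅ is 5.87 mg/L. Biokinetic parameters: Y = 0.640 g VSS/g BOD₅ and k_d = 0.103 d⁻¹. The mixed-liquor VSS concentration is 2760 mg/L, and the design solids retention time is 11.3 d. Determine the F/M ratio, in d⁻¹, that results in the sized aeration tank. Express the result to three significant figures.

F/M ≈ 0.300 d⁻¹

Rearranging the biomass balance for a CMAS with decay, V = Y·Q·ΔS·θ_c / [X·(1+k_d θ_c)] = 0.640 × 716 × (3310 − 5.87) × 11.3 / [2760 × (1 + 0.103 × 11.3)] = 1.71×10^7 / 5972 = 2865 m³.
F/M = Q·S₀ / (V·X) = 716 × 3310 / (2865 × 2760) = 0.2997 g BOD₅·(g VSS·d)⁻¹.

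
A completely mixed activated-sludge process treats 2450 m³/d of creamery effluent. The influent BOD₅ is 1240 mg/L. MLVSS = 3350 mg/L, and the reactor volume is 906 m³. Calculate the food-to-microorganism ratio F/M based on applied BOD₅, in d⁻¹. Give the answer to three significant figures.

F/M = Q·S₀ / (V·X) = 2450 × 1240 / (906.0 × 3350) = 1.001 g BOD₅·(g VSS·d)⁻¹.

F/M ≈ 1.00 d⁻¹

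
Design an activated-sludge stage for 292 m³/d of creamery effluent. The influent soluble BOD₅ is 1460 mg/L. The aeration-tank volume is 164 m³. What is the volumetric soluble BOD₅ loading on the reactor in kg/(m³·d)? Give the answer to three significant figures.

L_v ≈ 2.60 kg soluble BOD₅/(m³·d)

L_v = Q S₀ / V = 292 × 1460 × 10⁻³ / 164.0 = 2.600 kg/(m³·d).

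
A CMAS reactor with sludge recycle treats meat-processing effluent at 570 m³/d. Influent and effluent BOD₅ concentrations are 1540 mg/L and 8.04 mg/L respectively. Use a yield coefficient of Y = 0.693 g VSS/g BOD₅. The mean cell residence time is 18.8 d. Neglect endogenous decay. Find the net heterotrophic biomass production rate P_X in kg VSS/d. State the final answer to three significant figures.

P_X ≈ 605 kg VSS/d

Since k_d ≈ 0, Y_obs = Y = 0.693 g VSS/g BOD₅.
Q·(S₀ − S) = 570 × (1540 − 8.04) × 10⁻³ = 873.2 kg/d removed.
Net biomass production P_X = Y_obs × Q·(S₀ − S) = 0.6930 × 873.2 = 605.1 kg VSS/d.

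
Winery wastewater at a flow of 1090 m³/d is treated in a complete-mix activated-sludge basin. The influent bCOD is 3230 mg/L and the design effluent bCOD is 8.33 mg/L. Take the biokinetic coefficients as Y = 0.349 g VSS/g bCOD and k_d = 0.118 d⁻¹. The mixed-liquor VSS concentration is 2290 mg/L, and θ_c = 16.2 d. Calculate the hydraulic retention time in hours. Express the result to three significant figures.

From the SRT design equation V = Y Q (S₀−S) θ_c / [X (1 + k_d θ_c)] = 0.349 × 1090 × (3230 − 8.33) × 16.2 / [2290 × (1 + 0.118 × 16.2)] = 1.99×10^7 / 6668 = 2978 m³.
Hydraulic retention time τ = V/Q = 2978 / 1090 = 2.732 d = 65.56 h.

τ ≈ 65.6 h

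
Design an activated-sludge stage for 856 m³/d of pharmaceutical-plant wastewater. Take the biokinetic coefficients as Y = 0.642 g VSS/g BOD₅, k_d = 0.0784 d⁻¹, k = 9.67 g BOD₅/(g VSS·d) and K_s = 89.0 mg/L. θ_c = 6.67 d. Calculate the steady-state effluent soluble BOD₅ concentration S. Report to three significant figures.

Effluent substrate depends only on kinetics and SRT: S = K_s(1 + k_d θ_c) / [θ_c(Yk − k_d) − 1] = 89.0 × (1 + 0.0784 × 6.67) / [6.67 × (0.642 × 9.67 − 0.0784) − 1] = 135.5 / 39.89 = 3.398 mg/L.

S ≈ 3.40 mg/L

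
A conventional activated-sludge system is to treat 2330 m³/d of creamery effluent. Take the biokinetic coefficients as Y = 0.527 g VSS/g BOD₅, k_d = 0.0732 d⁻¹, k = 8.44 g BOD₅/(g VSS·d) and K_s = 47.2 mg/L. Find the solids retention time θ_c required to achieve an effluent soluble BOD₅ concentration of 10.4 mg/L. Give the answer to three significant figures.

θ_c ≈ 1.37 d

At the target effluent, Y k S/(K_s+S) = 0.527×8.44×10.4/57.60 = 0.8031 d⁻¹.
θ_c = 1/(μ − k_d) = 1/(0.8031 − 0.0732) = 1/0.7299 = 1.370 d.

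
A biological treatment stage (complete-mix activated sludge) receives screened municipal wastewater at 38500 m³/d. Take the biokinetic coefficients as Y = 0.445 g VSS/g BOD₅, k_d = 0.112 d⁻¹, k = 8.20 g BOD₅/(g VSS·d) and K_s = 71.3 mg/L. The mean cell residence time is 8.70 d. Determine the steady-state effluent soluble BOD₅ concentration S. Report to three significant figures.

From the Monod/SRT balance for a CMAS, S = K_s·(1+k_d θ_c)/[θ_c·(Y k − k_d) − 1] = 71.3 × (1 + 0.112 × 8.70) / [8.70 × (0.445 × 8.20 − 0.112) − 1] = 140.8 / 29.77 = 4.728 mg/L.

S ≈ 4.73 mg/L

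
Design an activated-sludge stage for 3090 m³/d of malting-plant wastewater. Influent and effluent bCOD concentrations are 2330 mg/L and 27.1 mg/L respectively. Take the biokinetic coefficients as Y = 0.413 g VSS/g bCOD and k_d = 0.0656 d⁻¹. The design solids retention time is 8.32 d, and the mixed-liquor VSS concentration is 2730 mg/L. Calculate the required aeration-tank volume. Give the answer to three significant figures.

V ≈ 5790 m³

Rearranging the biomass balance for a CMAS with decay, V = Y·Q·ΔS·θ_c / [X·(1+k_d θ_c)] = 0.413 × 3090 × (2330 − 27.1) × 8.32 / [2730 × (1 + 0.0656 × 8.32)] = 2.45×10^7 / 4220 = 5794 m³.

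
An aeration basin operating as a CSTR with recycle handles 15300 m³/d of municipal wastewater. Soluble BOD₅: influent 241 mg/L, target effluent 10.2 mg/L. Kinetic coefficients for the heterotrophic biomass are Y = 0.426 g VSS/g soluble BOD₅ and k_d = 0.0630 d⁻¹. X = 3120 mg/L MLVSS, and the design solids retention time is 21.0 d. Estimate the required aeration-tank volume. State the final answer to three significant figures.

V ≈ 4360 m³

From the SRT design equation V = Y Q (S₀−S) θ_c / [X (1 + k_d θ_c)] = 0.426 × 15300 × (241 − 10.2) × 21.0 / [3120 × (1 + 0.0630 × 21.0)] = 3.16×10^7 / 7248 = 4359 m³.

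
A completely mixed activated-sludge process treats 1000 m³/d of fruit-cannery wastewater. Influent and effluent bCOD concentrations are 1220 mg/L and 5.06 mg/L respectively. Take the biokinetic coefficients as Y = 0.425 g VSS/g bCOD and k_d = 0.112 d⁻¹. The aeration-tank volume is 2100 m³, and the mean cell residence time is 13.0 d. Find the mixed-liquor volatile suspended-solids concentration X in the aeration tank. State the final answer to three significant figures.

X = Y·Q·ΔS·θ_c / [V·(1 + k_d θ_c)] = 0.425 × 1000 × (1220 − 5.06) × 13.0 / [2100 × (1 + 0.112 × 13.0)] = 1301 mg/L.

X ≈ 1300 mg/L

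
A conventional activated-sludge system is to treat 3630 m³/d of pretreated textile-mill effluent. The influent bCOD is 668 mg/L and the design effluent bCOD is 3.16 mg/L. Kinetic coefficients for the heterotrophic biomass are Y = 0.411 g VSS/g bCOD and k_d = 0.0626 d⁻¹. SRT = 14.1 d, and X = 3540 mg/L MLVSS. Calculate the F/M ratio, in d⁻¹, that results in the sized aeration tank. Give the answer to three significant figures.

From the SRT design equation V = Y Q (S₀−S) θ_c / [X (1 + k_d θ_c)] = 0.411 × 3630 × (668 − 3.16) × 14.1 / [3540 × (1 + 0.0626 × 14.1)] = 1.4×10^7 / 6665 = 2099 m³.
F/M = applied load / biomass = Q·S₀/(V·X) = 3630 × 668 / (2099 × 3540) = 0.3264 d⁻¹.

F/M ≈ 0.326 d⁻¹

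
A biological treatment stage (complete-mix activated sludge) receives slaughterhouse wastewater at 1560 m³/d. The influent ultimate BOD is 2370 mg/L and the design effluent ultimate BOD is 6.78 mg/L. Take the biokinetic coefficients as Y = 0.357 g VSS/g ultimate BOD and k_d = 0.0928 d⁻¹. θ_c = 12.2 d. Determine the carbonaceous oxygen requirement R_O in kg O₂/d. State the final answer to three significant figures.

R_O ≈ 2810 kg O₂/d

The observed yield is Y_obs = Y/(1 + k_d·θ_c) = 0.357 / (1 + 0.0928 × 12.2) = 0.357 / 2.132 = 0.1674 g VSS per g ultimate BOD removed.
ΔS = 2370 − 6.78 = 2363 mg/L, so the substrate removal rate is 1560 × 2363/1000 = 3687 kg ultimate BOD/d.
Biomass synthesised: P_X = Y_obs × 3687 = 617.3 kg VSS/d.
R_O = Q·ΔS − 1.42 P_X = 3687 − 876.5 = 2810 kg O₂/d.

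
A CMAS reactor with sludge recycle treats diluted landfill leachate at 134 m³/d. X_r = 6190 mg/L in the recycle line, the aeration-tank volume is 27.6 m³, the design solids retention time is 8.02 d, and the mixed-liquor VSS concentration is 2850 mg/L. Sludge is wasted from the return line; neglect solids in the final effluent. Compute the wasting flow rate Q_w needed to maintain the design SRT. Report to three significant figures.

Q_w ≈ 1.58 m³/d

θ_c = V·X/(Q_w·X_r) when wasting from the recycle, so Q_w = V·X/(θ_c·X_r) = 27.60 × 2850 / (8.02 × 6190) = 1.584 m³/d.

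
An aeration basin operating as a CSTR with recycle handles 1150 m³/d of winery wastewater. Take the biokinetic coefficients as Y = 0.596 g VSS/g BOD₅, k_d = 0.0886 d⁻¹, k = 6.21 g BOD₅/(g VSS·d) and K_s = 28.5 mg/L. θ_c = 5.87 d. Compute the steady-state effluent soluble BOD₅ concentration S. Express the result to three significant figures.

Effluent substrate depends only on kinetics and SRT: S = K_s(1 + k_d θ_c) / [θ_c(Yk − k_d) − 1] = 28.5 × (1 + 0.0886 × 5.87) / [5.87 × (0.596 × 6.21 − 0.0886) − 1] = 43.32 / 20.21 = 2.144 mg/L.

S ≈ 2.14 mg/L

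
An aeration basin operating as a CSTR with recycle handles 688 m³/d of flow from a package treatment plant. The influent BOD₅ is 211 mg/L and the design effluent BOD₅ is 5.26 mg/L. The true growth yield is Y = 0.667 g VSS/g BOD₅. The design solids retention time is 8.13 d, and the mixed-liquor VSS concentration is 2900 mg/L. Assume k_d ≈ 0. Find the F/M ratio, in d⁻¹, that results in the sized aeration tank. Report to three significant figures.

With k_d = 0 the design equation reduces to V = Y Q (S₀−S) θ_c / X = 0.667 × 688 × (211 − 5.26) × 8.13 / 2900 = 264.7 m³.
F/M = Q·S₀ / (V·X) = 688 × 211 / (264.7 × 2900) = 0.1891 g BOD₅·(g VSS·d)⁻¹.

F/M ≈ 0.189 d⁻¹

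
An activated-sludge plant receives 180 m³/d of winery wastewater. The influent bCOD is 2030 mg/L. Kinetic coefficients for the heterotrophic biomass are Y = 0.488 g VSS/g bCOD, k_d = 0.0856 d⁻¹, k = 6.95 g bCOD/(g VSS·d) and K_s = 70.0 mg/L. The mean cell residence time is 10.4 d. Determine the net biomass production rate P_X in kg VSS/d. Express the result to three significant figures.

P_X ≈ 94.2 kg VSS/d

Effluent substrate depends only on kinetics and SRT: S = K_s(1 + k_d θ_c) / [θ_c(Yk − k_d) − 1] = 70.0 × (1 + 0.0856 × 10.4) / [10.4 × (0.488 × 6.95 − 0.0856) − 1] = 132.3 / 33.38 = 3.964 mg/L.
Observed yield with endogenous decay: Y_obs = Y / (1 + k_d·θ_c) = 0.488 / (1 + 0.0856 × 10.4) = 0.488 / 1.890 = 0.2582 g VSS/g bCOD.
Substrate removed = Q·(S₀ − S) = 180 m³/d × (2030 − 3.96) g/m³ = 3.65×10^5 g/d = 364.7 kg/d.
So the net sludge growth is P_X = 0.2582 × 364.7 = 94.15 kg VSS/d.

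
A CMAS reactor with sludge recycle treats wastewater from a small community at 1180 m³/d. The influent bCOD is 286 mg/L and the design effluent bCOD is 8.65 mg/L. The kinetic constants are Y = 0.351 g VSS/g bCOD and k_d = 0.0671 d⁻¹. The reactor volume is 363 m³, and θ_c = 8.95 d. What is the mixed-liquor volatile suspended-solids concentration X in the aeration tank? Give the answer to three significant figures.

X ≈ 1770 mg/L

X = Y·Q·ΔS·θ_c / [V·(1 + k_d θ_c)] = 0.351 × 1180 × (286 − 8.65) × 8.95 / [363 × (1 + 0.0671 × 8.95)] = 1770 mg/L.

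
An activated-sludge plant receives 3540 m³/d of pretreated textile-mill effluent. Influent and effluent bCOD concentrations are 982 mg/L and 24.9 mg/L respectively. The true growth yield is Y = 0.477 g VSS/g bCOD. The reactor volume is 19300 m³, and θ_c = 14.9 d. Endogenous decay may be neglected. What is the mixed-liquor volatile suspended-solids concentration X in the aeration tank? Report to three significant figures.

X ≈ 1250 mg/L

X = Y·Q·ΔS·θ_c / V = 0.477 × 3540 × (982 − 24.9) × 14.9 / 19300 = 1248 mg/L.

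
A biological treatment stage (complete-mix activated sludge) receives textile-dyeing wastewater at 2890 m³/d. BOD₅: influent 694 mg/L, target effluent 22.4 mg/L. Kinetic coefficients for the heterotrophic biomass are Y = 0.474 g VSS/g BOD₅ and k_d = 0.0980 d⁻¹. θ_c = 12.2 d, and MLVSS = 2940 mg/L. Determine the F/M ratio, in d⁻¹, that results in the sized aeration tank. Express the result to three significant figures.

From the SRT design equation V = Y Q (S₀−S) θ_c / [X (1 + k_d θ_c)] = 0.474 × 2890 × (694 − 22.4) × 12.2 / [2940 × (1 + 0.0980 × 12.2)] = 1.12×10^7 / 6455 = 1739 m³.
F/M = Q·S₀ / (V·X) = 2890 × 694 / (1739 × 2940) = 0.3923 g BOD₅·(g VSS·d)⁻¹.

F/M ≈ 0.392 d⁻¹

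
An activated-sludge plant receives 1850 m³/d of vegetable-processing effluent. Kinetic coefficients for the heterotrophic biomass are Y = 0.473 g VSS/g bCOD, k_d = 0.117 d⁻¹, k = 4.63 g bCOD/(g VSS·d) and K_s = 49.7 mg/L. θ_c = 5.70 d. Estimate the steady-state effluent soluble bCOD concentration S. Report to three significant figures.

S ≈ 7.66 mg/L

For a completely mixed reactor with recycle the Lawrence–McCarty relation gives S = K_s·(1 + k_d·θ_c) / [θ_c·(Y·k − k_d) − 1] = 49.7 × (1 + 0.117 × 5.70) / [5.70 × (0.473 × 4.63 − 0.117) − 1] = 82.84 / 10.82 = 7.659 mg/L.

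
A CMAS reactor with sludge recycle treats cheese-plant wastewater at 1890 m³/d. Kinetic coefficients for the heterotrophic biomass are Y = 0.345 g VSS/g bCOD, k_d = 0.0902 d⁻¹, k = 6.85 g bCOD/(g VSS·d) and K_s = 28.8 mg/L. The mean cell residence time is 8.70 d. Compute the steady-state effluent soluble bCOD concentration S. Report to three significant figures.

From the Monod/SRT balance for a CMAS, S = K_s·(1+k_d θ_c)/[θ_c·(Y k − k_d) − 1] = 28.8 × (1 + 0.0902 × 8.70) / [8.70 × (0.345 × 6.85 − 0.0902) − 1] = 51.40 / 18.78 = 2.738 mg/L.

S ≈ 2.74 mg/L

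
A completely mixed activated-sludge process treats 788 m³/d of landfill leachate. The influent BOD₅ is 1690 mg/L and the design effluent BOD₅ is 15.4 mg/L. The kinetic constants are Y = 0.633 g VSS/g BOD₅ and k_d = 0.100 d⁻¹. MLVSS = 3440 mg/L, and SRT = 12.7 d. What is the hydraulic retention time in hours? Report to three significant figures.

τ ≈ 41.4 h

Steady-state biomass mass balance: V·X·(1 + k_d·θ_c) = Y·Q·(S₀ − S)·θ_c, so V = 0.633 × 788 × (1690 − 15.4) × 12.7 / [3440 × (1 + 0.100 × 12.7)] = 1.06×10^7 / 7809 = 1359 m³.
Hydraulic retention time τ = V/Q = 1359 / 788 = 1.724 d = 41.38 h.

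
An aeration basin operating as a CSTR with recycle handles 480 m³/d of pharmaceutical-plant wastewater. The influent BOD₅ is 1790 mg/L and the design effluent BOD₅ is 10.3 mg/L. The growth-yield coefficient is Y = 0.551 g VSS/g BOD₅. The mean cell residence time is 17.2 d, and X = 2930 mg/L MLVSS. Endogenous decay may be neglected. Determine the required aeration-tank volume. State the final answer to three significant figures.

V ≈ 2760 m³

Biomass mass balance (decay neglected): V·X = Y·Q·(S₀ − S)·θ_c, so V = 0.551 × 480 × (1790 − 10.3) × 17.2 / 2930 = 2763 m³.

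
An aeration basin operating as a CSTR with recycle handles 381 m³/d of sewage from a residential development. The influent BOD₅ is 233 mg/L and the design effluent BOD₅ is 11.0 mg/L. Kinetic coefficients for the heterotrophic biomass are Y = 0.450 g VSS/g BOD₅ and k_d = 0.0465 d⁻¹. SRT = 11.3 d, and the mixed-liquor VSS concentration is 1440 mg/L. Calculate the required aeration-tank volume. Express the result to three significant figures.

V ≈ 196 m³

From the SRT design equation V = Y Q (S₀−S) θ_c / [X (1 + k_d θ_c)] = 0.450 × 381 × (233 − 11.0) × 11.3 / [1440 × (1 + 0.0465 × 11.3)] = 4.3×10^5 / 2197 = 195.8 m³.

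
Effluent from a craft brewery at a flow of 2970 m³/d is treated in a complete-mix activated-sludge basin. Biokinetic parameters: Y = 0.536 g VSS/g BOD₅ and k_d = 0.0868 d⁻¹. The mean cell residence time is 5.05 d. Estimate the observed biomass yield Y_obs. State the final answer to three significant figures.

Y_obs ≈ 0.373 g VSS/g BOD₅

Observed yield with endogenous decay: Y_obs = Y / (1 + k_d·θ_c) = 0.536 / (1 + 0.0868 × 5.05) = 0.536 / 1.438 = 0.3727 g VSS/g BOD₅.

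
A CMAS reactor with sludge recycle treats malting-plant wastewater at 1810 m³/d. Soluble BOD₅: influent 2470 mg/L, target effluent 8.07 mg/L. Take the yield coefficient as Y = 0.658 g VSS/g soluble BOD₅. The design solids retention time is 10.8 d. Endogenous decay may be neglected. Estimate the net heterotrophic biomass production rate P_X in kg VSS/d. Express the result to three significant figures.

Since k_d ≈ 0, Y_obs = Y = 0.658 g VSS/g soluble BOD₅.
ΔS = 2470 − 8.07 = 2462 mg/L, so the substrate removal rate is 1810 × 2462/1000 = 4456 kg soluble BOD₅/d.
P_X = Y_obs · Q(S₀ − S) = 0.6580 × 4456 = 2932 kg VSS/d.

P_X ≈ 2930 kg VSS/d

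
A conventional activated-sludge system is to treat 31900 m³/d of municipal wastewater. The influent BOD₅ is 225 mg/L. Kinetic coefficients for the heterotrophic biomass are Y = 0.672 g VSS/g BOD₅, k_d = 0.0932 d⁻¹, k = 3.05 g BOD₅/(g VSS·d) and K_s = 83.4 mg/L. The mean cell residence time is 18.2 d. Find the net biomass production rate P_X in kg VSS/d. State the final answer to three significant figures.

P_X ≈ 1740 kg VSS/d

Effluent substrate depends only on kinetics and SRT: S = K_s(1 + k_d θ_c) / [θ_c(Yk − k_d) − 1] = 83.4 × (1 + 0.0932 × 18.2) / [18.2 × (0.672 × 3.05 − 0.0932) − 1] = 224.9 / 34.61 = 6.498 mg/L.
Correct the yield for decay: Y_obs = Y/(1 + k_d θ_c) = 0.672 / (1 + 0.0932 × 18.2) = 0.672 / 2.696 = 0.2492.
Q·(S₀ − S) = 31900 × (225 − 6.50) × 10⁻³ = 6970 kg/d removed.
P_X = Y_obs · Q(S₀ − S) = 0.2492 × 6970 = 1737 kg VSS/d.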